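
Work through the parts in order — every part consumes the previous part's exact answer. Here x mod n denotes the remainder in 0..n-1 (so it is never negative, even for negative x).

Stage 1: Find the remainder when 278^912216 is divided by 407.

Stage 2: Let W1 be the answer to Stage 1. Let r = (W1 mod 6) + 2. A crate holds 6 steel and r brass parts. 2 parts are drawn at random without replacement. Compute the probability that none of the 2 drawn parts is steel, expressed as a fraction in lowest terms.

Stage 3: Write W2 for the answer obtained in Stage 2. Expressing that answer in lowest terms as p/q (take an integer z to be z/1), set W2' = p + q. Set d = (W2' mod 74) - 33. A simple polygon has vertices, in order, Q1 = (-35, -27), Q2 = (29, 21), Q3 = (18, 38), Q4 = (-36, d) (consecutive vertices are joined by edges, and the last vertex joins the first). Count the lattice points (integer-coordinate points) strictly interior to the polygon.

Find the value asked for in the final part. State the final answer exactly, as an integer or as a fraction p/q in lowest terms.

Stage 1: squarings mod 407: 278^1=278, 278^2=361, 278^4=81, 278^8=49, 278^16=366, 278^32=53, 278^64=367, 278^128=379, 278^256=377, 278^512=86, 278^1024=70, 278^2048=16, 278^4096=256, 278^8192=9, 278^16384=81, 278^32768=49, 278^65536=366, 278^131072=53, 278^262144=367, 278^524288=379; 278^912216 = 278^8 * 278^16 * 278^64 * 278^256 * 278^512 * 278^2048 * 278^8192 * 278^16384 * 278^32768 * 278^65536 * 278^262144 * 278^524288 = 47 (mod 407); answer 47
Stage 2: W1 = 47; r = 7; total draws C(13,2) = 78; favorable C(7,2) = 21; P = 7/26; answer 7/26
Stage 3: W2 = 7/26; threaded value p + q = 33; d = 0; cross terms: (-35*21 - 29*-27)=48, (29*38 - 18*21)=724, (18*0 - -36*38)=1368, (-36*-27 - -35*0)=972; twice the area = |3112| = 3112; area = 1556; boundary points = 16 + 1 + 2 + 1 = 20; strictly interior points = area - boundary/2 + 1 = 1547; answer 1547

1547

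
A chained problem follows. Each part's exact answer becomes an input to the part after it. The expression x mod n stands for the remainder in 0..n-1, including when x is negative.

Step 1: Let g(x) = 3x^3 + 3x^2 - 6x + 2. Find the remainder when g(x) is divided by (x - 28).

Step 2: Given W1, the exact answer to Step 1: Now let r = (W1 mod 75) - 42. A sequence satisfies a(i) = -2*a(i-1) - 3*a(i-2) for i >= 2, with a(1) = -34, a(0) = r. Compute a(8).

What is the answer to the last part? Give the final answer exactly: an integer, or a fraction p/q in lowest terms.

Step 1: remainder = value at the root: 3*(28)^3 + 3*(28)^2 - 6*(28)^1 + 2 = (65856) + (2352) + (-168) + (2) = 68042; answer 68042
Step 2: W1 = 68042; r = -25; a(2) = -2*(-34) - 3*(-25) = 143; iterating: a(2)=143, a(3)=-184, a(4)=-61, a(5)=674, a(6)=-1165, a(7)=308, a(8)=2879; answer 2879

2879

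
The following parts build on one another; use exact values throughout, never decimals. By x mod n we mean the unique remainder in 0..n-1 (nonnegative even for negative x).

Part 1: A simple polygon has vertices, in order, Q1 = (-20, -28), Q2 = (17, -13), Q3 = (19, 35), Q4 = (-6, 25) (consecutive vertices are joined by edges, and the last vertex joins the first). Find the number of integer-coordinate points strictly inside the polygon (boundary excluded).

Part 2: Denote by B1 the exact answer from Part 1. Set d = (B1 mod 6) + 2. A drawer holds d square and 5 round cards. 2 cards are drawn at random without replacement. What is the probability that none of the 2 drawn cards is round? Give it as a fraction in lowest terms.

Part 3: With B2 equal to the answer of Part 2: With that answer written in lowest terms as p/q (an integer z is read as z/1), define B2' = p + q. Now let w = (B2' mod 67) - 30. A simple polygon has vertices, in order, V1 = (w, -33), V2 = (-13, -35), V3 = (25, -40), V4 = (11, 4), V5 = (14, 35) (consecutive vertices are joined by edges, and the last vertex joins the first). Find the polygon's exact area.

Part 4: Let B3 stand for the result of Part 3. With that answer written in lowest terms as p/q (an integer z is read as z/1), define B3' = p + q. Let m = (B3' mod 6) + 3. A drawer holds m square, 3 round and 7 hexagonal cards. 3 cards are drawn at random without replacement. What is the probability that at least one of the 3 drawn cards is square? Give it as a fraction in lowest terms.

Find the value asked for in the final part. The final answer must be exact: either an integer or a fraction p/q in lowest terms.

29/34

Part 1: cross terms: (-20*-13 - 17*-28)=736, (17*35 - 19*-13)=842, (19*25 - -6*35)=685, (-6*-28 - -20*25)=668; twice the area = |2931| = 2931; area = 2931/2; boundary points = 1 + 2 + 5 + 1 = 9; strictly interior points = area - boundary/2 + 1 = 1462; answer 1462
Part 2: B1 = 1462; d = 6; total draws C(11,2) = 55; favorable C(6,2) = 15; P = 3/11; answer 3/11
Part 3: B2 = 3/11; threaded value p + q = 14; w = -16; cross terms: (-16*-35 - -13*-33)=131, (-13*-40 - 25*-35)=1395, (25*4 - 11*-40)=540, (11*35 - 14*4)=329, (14*-33 - -16*35)=98; twice the area = |2493| = 2493; area = 2493/2; answer 2493/2
Part 4: B3 = 2493/2; threaded value p + q = 2495; m = 8; total draws C(18,3) = 816; complement C(10,3) = 120; favorable 816 - 120 = 696; P = 29/34; answer 29/34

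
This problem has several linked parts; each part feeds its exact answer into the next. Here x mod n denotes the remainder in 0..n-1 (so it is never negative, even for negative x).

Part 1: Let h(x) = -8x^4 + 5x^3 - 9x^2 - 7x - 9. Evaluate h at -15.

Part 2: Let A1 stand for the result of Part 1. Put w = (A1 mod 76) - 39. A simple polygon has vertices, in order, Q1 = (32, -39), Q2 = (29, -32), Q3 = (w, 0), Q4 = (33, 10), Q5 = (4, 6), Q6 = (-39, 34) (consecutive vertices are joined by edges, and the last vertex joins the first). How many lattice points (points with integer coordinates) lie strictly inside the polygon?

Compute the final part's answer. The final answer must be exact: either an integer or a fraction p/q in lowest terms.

719

Part 1: -8*(-15)^4 + 5*(-15)^3 - 9*(-15)^2 - 7*(-15)^1 - 9 = (-405000) + (-16875) + (-2025) + (105) + (-9) = -423804; answer -423804
Part 2: A1 = -423804; w = 9; cross terms: (32*-32 - 29*-39)=107, (29*0 - 9*-32)=288, (9*10 - 33*0)=90, (33*6 - 4*10)=158, (4*34 - -39*6)=370, (-39*-39 - 32*34)=433; twice the area = |1446| = 1446; area = 723; boundary points = 1 + 4 + 2 + 1 + 1 + 1 = 10; strictly interior points = area - boundary/2 + 1 = 719; answer 719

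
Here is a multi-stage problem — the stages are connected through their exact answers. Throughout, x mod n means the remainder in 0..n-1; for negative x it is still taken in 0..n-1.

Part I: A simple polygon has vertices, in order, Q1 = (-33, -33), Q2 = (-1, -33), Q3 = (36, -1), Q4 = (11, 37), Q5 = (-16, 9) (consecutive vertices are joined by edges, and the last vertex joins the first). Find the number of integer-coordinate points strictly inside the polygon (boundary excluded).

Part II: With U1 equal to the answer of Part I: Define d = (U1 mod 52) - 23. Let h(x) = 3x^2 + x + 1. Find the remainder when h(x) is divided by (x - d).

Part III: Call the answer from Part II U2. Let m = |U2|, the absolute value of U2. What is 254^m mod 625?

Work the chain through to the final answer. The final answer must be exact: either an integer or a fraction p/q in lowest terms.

299

Part I: cross terms: (-33*-33 - -1*-33)=1056, (-1*-1 - 36*-33)=1189, (36*37 - 11*-1)=1343, (11*9 - -16*37)=691, (-16*-33 - -33*9)=825; twice the area = |5104| = 5104; area = 2552; boundary points = 32 + 1 + 1 + 1 + 1 = 36; strictly interior points = area - boundary/2 + 1 = 2535; answer 2535
Part II: U1 = 2535; d = 16; remainder = value at the root: 3*(16)^2 + 1*(16)^1 + 1 = (768) + (16) + (1) = 785; answer 785
Part III: U2 = 785; m = 785; squarings mod 625: 254^1=254, 254^2=141, 254^4=506, 254^8=411, 254^16=171, 254^32=491, 254^64=456, 254^128=436, 254^256=96, 254^512=466; 254^785 = 254^1 * 254^16 * 254^256 * 254^512 = 299 (mod 625); answer 299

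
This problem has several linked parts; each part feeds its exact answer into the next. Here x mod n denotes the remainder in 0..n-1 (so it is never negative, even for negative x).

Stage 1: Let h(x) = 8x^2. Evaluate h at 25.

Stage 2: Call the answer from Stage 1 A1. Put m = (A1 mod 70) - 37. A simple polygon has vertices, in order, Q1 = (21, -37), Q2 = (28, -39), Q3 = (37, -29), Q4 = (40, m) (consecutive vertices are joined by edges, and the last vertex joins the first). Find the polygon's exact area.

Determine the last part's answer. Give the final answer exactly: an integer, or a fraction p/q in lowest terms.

Stage 1: 8*(25)^2 = (5000) = 5000; answer 5000
Stage 2: A1 = 5000; m = -7; cross terms: (21*-39 - 28*-37)=217, (28*-29 - 37*-39)=631, (37*-7 - 40*-29)=901, (40*-37 - 21*-7)=-1333; twice the area = |416| = 416; area = 208; answer 208

208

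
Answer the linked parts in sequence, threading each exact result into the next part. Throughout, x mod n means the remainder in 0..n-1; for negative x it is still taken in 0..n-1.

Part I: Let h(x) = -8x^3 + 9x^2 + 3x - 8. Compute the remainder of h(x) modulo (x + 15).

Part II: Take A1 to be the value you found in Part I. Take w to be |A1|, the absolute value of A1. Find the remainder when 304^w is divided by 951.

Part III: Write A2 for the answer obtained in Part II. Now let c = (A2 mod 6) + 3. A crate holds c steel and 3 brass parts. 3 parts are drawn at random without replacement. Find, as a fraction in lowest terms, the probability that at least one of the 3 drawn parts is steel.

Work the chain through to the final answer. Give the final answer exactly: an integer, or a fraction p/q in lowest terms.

119/120

Part I: remainder = value at the root: -8*(-15)^3 + 9*(-15)^2 + 3*(-15)^1 - 8 = (27000) + (2025) + (-45) + (-8) = 28972; answer 28972
Part II: A1 = 28972; w = 28972; squarings mod 951: 304^1=304, 304^2=169, 304^4=31, 304^8=10, 304^16=100, 304^32=490, 304^64=448, 304^128=43, 304^256=898, 304^512=907, 304^1024=34, 304^2048=205, 304^4096=181, 304^8192=427, 304^16384=688; 304^28972 = 304^4 * 304^8 * 304^32 * 304^256 * 304^4096 * 304^8192 * 304^16384 = 544 (mod 951); answer 544
Part III: A2 = 544; c = 7; total draws C(10,3) = 120; complement C(3,3) = 1; favorable 120 - 1 = 119; P = 119/120; answer 119/120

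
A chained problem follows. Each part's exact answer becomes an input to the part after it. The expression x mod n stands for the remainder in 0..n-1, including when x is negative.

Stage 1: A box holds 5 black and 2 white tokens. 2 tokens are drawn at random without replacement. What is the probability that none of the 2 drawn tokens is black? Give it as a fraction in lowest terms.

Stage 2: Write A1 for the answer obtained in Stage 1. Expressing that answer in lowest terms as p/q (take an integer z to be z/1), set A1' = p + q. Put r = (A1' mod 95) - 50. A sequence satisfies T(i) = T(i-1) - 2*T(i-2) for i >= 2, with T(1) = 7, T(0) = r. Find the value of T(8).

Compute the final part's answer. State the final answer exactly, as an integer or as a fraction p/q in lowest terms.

Stage 1: total draws C(7,2) = 21; favorable C(2,2) = 1; P = 1/21; answer 1/21
Stage 2: A1 = 1/21; threaded value p + q = 22; r = -28; T(2) = 1*(7) - 2*(-28) = 63; iterating: T(2)=63, T(3)=49, T(4)=-77, T(5)=-175, T(6)=-21, T(7)=329, T(8)=371; answer 371

371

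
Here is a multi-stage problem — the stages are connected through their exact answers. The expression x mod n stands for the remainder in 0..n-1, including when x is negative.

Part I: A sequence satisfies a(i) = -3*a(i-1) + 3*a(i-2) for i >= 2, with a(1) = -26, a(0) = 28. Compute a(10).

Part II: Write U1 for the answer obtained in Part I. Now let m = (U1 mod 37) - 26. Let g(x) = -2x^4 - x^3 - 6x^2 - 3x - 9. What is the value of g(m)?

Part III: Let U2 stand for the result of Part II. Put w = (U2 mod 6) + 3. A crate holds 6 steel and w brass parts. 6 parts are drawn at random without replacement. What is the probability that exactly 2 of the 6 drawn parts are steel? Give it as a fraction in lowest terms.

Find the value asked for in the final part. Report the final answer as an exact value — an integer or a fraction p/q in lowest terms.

Part I: a(2) = -3*(-26) + 3*(28) = 162; iterating: a(2)=162, a(3)=-564, a(4)=2178, a(5)=-8226, a(6)=31212, a(7)=-118314, a(8)=448578, a(9)=-1700676, a(10)=6447762; answer 6447762
Part II: U1 = 6447762; m = 5; -2*(5)^4 - 1*(5)^3 - 6*(5)^2 - 3*(5)^1 - 9 = (-1250) + (-125) + (-150) + (-15) + (-9) = -1549; answer -1549
Part III: U2 = -1549; w = 8; total draws C(14,6) = 3003; favorable C(6,2)*C(8,4) = 1050; P = 50/143; answer 50/143

50/143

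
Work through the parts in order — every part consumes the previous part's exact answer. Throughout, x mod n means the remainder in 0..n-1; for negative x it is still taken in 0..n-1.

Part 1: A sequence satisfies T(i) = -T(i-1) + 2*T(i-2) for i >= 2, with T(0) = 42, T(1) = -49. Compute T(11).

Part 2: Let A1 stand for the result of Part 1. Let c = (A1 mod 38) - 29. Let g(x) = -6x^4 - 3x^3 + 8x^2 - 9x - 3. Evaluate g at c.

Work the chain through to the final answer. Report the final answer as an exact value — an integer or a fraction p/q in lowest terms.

-56113

Part 1: T(2) = -1*(-49) + 2*(42) = 133; iterating: T(2)=133, T(3)=-231, T(4)=497, T(5)=-959, T(6)=1953, T(7)=-3871, T(8)=7777, T(9)=-15519, T(10)=31073, T(11)=-62111; answer -62111
Part 2: A1 = -62111; c = -10; -6*(-10)^4 - 3*(-10)^3 + 8*(-10)^2 - 9*(-10)^1 - 3 = (-60000) + (3000) + (800) + (90) + (-3) = -56113; answer -56113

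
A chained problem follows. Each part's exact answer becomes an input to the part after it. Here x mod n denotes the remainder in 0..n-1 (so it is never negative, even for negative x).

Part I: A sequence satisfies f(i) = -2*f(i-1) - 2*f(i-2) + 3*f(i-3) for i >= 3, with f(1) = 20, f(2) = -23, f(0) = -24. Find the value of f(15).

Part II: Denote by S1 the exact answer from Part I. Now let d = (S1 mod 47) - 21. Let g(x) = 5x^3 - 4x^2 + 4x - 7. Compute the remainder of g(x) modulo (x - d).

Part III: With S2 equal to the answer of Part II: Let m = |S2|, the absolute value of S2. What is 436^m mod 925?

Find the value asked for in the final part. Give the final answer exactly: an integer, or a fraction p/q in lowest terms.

Part I: f(3) = -2*(-23) - 2*(20) + 3*(-24) = -66; iterating: f(3)=-66, f(4)=238, f(5)=-413, f(6)=152, f(7)=1236, f(8)=-4015, f(9)=6014, f(10)=-290, f(11)=-23493, f(12)=65608, f(13)=-85100, f(14)=-31495, f(15)=430014; answer 430014
Part II: S1 = 430014; d = -10; remainder = value at the root: 5*(-10)^3 - 4*(-10)^2 + 4*(-10)^1 - 7 = (-5000) + (-400) + (-40) + (-7) = -5447; answer -5447
Part III: S2 = -5447; m = 5447; squarings mod 925: 436^1=436, 436^2=471, 436^4=766, 436^8=306, 436^16=211, 436^32=121, 436^64=766, 436^128=306, 436^256=211, 436^512=121, 436^1024=766, 436^2048=306, 436^4096=211; 436^5447 = 436^1 * 436^2 * 436^4 * 436^64 * 436^256 * 436^1024 * 436^4096 = 171 (mod 925); answer 171

171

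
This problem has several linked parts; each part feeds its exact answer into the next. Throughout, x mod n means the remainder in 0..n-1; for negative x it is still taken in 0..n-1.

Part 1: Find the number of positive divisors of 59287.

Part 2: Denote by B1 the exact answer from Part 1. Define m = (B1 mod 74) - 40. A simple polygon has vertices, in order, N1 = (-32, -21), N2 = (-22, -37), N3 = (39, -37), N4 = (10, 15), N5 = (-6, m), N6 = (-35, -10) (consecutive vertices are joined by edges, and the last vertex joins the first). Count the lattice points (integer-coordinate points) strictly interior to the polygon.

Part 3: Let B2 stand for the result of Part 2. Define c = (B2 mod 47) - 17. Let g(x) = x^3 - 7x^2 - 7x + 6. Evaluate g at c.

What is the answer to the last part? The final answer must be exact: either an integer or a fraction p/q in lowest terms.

14397

Part 1: 59287 = 101 * 587; number of divisors = (1+1) * (1+1) = 4; answer 4
Part 2: B1 = 4; m = -36; cross terms: (-32*-37 - -22*-21)=722, (-22*-37 - 39*-37)=2257, (39*15 - 10*-37)=955, (10*-36 - -6*15)=-270, (-6*-10 - -35*-36)=-1200, (-35*-21 - -32*-10)=415; twice the area = |2879| = 2879; area = 2879/2; boundary points = 2 + 61 + 1 + 1 + 1 + 1 = 67; strictly interior points = area - boundary/2 + 1 = 1407; answer 1407
Part 3: B2 = 1407; c = 27; 1*(27)^3 - 7*(27)^2 - 7*(27)^1 + 6 = (19683) + (-5103) + (-189) + (6) = 14397; answer 14397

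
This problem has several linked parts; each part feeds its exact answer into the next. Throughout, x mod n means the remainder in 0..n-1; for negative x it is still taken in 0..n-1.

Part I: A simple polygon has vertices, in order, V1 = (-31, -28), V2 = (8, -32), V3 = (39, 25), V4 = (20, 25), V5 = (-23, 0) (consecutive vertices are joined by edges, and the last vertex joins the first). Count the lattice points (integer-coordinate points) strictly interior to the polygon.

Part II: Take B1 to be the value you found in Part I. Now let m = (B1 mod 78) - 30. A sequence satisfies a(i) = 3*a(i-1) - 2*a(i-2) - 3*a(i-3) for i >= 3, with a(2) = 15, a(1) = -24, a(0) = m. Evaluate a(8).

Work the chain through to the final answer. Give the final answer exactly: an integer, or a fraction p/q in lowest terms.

6

Part I: cross terms: (-31*-32 - 8*-28)=1216, (8*25 - 39*-32)=1448, (39*25 - 20*25)=475, (20*0 - -23*25)=575, (-23*-28 - -31*0)=644; twice the area = |4358| = 4358; area = 2179; boundary points = 1 + 1 + 19 + 1 + 4 = 26; strictly interior points = area - boundary/2 + 1 = 2167; answer 2167
Part II: B1 = 2167; m = 31; a(3) = 3*(15) - 2*(-24) - 3*(31) = 0; iterating: a(3)=0, a(4)=42, a(5)=81, a(6)=159, a(7)=189, a(8)=6; answer 6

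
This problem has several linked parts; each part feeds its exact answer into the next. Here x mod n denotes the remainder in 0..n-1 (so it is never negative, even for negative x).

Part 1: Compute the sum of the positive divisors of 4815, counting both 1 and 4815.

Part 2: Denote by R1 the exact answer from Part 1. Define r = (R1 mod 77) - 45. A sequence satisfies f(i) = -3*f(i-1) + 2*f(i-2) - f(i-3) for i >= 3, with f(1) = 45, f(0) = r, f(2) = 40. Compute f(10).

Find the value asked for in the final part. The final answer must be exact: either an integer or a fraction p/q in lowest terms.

198556

Part 1: 4815 = 3^2 * 5 * 107; sigma = (1 + 3 + 9) * (1 + 5) * (1 + 107) = 13 * 6 * 108 = 8424; answer 8424
Part 2: R1 = 8424; r = -14; f(3) = -3*(40) + 2*(45) - 1*(-14) = -16; iterating: f(3)=-16, f(4)=83, f(5)=-321, f(6)=1145, f(7)=-4160, f(8)=15091, f(9)=-54738, f(10)=198556; answer 198556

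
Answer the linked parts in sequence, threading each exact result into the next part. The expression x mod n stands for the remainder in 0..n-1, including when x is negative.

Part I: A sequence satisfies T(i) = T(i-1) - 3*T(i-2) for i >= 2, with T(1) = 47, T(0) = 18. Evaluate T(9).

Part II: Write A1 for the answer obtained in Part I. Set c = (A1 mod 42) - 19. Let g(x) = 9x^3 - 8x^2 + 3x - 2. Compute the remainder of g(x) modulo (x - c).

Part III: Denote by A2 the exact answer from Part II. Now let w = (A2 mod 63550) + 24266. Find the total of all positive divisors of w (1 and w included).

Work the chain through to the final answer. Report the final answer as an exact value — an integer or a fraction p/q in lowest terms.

Part I: T(2) = 1*(47) - 3*(18) = -7; iterating: T(2)=-7, T(3)=-148, T(4)=-127, T(5)=317, T(6)=698, T(7)=-253, T(8)=-2347, T(9)=-1588; answer -1588
Part II: A1 = -1588; c = -11; remainder = value at the root: 9*(-11)^3 - 8*(-11)^2 + 3*(-11)^1 - 2 = (-11979) + (-968) + (-33) + (-2) = -12982; answer -12982
Part III: A2 = -12982; w = 74834; 74834 = 2 * 17 * 31 * 71; sigma = (1 + 2) * (1 + 17) * (1 + 31) * (1 + 71) = 3 * 18 * 32 * 72 = 124416; answer 124416

124416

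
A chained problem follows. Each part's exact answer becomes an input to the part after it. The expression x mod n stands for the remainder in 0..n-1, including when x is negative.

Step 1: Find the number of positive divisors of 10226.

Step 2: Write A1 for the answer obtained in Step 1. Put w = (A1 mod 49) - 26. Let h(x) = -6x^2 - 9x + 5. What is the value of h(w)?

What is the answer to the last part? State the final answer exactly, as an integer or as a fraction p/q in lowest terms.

-2701

Step 1: 10226 = 2 * 5113; number of divisors = (1+1) * (1+1) = 4; answer 4
Step 2: A1 = 4; w = -22; -6*(-22)^2 - 9*(-22)^1 + 5 = (-2904) + (198) + (5) = -2701; answer -2701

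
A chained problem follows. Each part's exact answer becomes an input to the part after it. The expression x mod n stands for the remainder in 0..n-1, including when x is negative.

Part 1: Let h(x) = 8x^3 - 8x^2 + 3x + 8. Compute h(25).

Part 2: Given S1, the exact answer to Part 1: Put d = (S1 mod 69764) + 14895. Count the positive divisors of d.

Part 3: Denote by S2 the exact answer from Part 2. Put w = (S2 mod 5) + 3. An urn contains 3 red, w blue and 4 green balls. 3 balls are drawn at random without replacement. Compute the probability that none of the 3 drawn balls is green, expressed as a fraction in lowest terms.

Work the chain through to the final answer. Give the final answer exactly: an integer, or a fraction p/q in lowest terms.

Part 1: 8*(25)^3 - 8*(25)^2 + 3*(25)^1 + 8 = (125000) + (-5000) + (75) + (8) = 120083; answer 120083
Part 2: S1 = 120083; d = 65214; 65214 = 2 * 3^2 * 3623; number of divisors = (1+1) * (2+1) * (1+1) = 12; answer 12
Part 3: S2 = 12; w = 5; total draws C(12,3) = 220; favorable C(8,3) = 56; P = 14/55; answer 14/55

14/55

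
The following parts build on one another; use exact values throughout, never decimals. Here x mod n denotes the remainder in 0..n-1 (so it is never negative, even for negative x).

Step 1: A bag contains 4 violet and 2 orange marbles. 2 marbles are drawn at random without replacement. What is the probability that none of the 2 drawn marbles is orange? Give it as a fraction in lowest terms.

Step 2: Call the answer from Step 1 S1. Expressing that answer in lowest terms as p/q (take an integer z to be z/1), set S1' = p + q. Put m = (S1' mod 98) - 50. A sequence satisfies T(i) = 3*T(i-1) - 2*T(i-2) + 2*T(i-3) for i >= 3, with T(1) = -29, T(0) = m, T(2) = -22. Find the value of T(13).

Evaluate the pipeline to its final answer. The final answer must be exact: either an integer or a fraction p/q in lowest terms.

Step 1: total draws C(6,2) = 15; favorable C(4,2) = 6; P = 2/5; answer 2/5
Step 2: S1 = 2/5; threaded value p + q = 7; m = -43; T(3) = 3*(-22) - 2*(-29) + 2*(-43) = -94; iterating: T(3)=-94, T(4)=-296, T(5)=-744, T(6)=-1828, T(7)=-4588, T(8)=-11596, T(9)=-29268, T(10)=-73788, T(11)=-186020, T(12)=-469020, T(13)=-1182596; answer -1182596

-1182596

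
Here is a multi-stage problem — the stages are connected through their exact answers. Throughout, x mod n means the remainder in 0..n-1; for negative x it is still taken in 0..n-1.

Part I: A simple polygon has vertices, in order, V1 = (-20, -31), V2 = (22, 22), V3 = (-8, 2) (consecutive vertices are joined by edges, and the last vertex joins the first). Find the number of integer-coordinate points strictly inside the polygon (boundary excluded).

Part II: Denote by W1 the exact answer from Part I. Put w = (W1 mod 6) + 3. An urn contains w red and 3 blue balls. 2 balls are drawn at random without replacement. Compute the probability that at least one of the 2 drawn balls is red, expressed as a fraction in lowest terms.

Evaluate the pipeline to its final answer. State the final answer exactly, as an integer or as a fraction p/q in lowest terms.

11/12

Part I: cross terms: (-20*22 - 22*-31)=242, (22*2 - -8*22)=220, (-8*-31 - -20*2)=288; twice the area = |750| = 750; area = 375; boundary points = 1 + 10 + 3 = 14; strictly interior points = area - boundary/2 + 1 = 369; answer 369
Part II: W1 = 369; w = 6; total draws C(9,2) = 36; complement C(3,2) = 3; favorable 36 - 3 = 33; P = 11/12; answer 11/12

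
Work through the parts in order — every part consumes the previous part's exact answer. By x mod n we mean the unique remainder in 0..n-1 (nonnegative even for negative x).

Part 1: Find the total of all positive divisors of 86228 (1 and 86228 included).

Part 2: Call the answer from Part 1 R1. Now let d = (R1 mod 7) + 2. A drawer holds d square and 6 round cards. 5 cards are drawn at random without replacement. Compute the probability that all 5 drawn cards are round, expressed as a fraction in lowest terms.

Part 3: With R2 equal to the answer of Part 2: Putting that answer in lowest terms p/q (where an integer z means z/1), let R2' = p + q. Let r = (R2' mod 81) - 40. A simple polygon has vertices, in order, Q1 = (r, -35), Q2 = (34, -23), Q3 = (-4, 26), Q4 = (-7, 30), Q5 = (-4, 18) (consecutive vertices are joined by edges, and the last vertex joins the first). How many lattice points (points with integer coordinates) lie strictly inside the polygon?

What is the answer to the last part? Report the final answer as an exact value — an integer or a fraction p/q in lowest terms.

1271

Part 1: 86228 = 2^2 * 21557; sigma = (1 + 2 + 4) * (1 + 21557) = 7 * 21558 = 150906; answer 150906
Part 2: R1 = 150906; d = 2; total draws C(8,5) = 56; favorable C(6,5) = 6; P = 3/28; answer 3/28
Part 3: R2 = 3/28; threaded value p + q = 31; r = -9; cross terms: (-9*-23 - 34*-35)=1397, (34*26 - -4*-23)=792, (-4*30 - -7*26)=62, (-7*18 - -4*30)=-6, (-4*-35 - -9*18)=302; twice the area = |2547| = 2547; area = 2547/2; boundary points = 1 + 1 + 1 + 3 + 1 = 7; strictly interior points = area - boundary/2 + 1 = 1271; answer 1271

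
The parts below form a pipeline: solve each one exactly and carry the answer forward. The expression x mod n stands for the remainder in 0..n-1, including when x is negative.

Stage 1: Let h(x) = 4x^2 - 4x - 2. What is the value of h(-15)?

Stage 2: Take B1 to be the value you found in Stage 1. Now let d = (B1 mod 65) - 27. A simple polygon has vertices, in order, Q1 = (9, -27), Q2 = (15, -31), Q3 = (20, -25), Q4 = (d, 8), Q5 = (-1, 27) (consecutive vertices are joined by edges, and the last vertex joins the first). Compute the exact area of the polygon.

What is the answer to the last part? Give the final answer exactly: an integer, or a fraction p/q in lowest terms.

Stage 1: 4*(-15)^2 - 4*(-15)^1 - 2 = (900) + (60) + (-2) = 958; answer 958
Stage 2: B1 = 958; d = 21; cross terms: (9*-31 - 15*-27)=126, (15*-25 - 20*-31)=245, (20*8 - 21*-25)=685, (21*27 - -1*8)=575, (-1*-27 - 9*27)=-216; twice the area = |1415| = 1415; area = 1415/2; answer 1415/2

1415/2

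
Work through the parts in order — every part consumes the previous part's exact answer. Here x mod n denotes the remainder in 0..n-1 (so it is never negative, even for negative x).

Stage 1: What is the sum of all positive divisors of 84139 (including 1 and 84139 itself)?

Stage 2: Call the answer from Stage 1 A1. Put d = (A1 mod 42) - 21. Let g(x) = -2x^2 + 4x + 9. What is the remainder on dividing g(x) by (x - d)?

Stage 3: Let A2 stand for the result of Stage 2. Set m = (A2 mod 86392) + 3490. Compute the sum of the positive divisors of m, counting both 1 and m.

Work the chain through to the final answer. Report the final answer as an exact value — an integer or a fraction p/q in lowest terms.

Stage 1: 84139 = 11 * 7649; sigma = (1 + 11) * (1 + 7649) = 12 * 7650 = 91800; answer 91800
Stage 2: A1 = 91800; d = 9; remainder = value at the root: -2*(9)^2 + 4*(9)^1 + 9 = (-162) + (36) + (9) = -117; answer -117
Stage 3: A2 = -117; m = 89765; 89765 = 5 * 13 * 1381; sigma = (1 + 5) * (1 + 13) * (1 + 1381) = 6 * 14 * 1382 = 116088; answer 116088

116088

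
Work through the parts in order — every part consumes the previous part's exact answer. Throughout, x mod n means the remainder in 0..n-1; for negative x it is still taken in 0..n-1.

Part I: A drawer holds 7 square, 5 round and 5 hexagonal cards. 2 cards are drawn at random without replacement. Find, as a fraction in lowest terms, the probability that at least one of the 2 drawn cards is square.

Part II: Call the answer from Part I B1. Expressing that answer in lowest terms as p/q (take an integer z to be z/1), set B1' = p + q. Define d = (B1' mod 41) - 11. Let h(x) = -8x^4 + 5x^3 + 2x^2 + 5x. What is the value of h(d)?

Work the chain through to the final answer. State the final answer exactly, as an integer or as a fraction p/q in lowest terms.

Part I: total draws C(17,2) = 136; complement C(10,2) = 45; favorable 136 - 45 = 91; P = 91/136; answer 91/136
Part II: B1 = 91/136; threaded value p + q = 227; d = 11; -8*(11)^4 + 5*(11)^3 + 2*(11)^2 + 5*(11)^1 = (-117128) + (6655) + (242) + (55) = -110176; answer -110176

-110176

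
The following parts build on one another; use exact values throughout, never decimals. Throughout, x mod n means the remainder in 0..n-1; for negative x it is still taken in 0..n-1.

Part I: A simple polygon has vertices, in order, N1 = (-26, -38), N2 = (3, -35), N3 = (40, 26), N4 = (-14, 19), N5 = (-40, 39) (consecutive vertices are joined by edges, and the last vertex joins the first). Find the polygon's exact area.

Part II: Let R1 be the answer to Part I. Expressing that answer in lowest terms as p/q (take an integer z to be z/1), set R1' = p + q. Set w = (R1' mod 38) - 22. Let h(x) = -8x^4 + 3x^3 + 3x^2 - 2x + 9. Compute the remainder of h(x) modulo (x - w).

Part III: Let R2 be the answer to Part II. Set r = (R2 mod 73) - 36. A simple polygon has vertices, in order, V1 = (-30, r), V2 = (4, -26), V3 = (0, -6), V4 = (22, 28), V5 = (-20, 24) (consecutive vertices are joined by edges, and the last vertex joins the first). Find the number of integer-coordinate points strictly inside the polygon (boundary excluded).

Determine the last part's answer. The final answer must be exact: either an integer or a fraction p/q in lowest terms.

Part I: cross terms: (-26*-35 - 3*-38)=1024, (3*26 - 40*-35)=1478, (40*19 - -14*26)=1124, (-14*39 - -40*19)=214, (-40*-38 - -26*39)=2534; twice the area = |6374| = 6374; area = 3187; answer 3187
Part II: R1 = 3187; threaded value p + q = 3188; w = 12; remainder = value at the root: -8*(12)^4 + 3*(12)^3 + 3*(12)^2 - 2*(12)^1 + 9 = (-165888) + (5184) + (432) + (-24) + (9) = -160287; answer -160287
Part III: R2 = -160287; r = -15; cross terms: (-30*-26 - 4*-15)=840, (4*-6 - 0*-26)=-24, (0*28 - 22*-6)=132, (22*24 - -20*28)=1088, (-20*-15 - -30*24)=1020; twice the area = |3056| = 3056; area = 1528; boundary points = 1 + 4 + 2 + 2 + 1 = 10; strictly interior points = area - boundary/2 + 1 = 1524; answer 1524

1524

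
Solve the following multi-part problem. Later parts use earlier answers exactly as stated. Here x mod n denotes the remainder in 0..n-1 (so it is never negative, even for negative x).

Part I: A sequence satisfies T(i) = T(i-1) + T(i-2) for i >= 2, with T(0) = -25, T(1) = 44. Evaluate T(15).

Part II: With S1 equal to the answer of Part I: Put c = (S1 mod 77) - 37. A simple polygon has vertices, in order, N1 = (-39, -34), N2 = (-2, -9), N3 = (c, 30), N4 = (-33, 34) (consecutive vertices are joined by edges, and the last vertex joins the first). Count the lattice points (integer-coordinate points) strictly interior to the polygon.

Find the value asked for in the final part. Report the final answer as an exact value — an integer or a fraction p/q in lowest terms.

Part I: T(2) = 1*(44) + 1*(-25) = 19; iterating: T(2)=19, T(3)=63, T(4)=82, T(5)=145, T(6)=227, T(7)=372, T(8)=599, T(9)=971, T(10)=1570, T(11)=2541, T(12)=4111, T(13)=6652, T(14)=10763, T(15)=17415; answer 17415
Part II: S1 = 17415; c = -24; cross terms: (-39*-9 - -2*-34)=283, (-2*30 - -24*-9)=-276, (-24*34 - -33*30)=174, (-33*-34 - -39*34)=2448; twice the area = |2629| = 2629; area = 2629/2; boundary points = 1 + 1 + 1 + 2 = 5; strictly interior points = area - boundary/2 + 1 = 1313; answer 1313

1313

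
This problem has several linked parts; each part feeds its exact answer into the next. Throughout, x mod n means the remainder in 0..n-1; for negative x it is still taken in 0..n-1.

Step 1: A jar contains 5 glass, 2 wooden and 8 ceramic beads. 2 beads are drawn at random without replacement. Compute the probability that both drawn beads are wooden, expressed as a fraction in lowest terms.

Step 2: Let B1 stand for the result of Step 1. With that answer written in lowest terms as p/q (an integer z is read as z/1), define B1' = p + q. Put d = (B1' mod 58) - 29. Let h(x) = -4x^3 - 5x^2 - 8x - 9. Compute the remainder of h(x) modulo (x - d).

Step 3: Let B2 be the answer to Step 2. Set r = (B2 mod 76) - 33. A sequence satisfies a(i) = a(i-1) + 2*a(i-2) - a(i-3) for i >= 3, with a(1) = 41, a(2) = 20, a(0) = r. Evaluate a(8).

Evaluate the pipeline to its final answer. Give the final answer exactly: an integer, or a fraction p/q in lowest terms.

Step 1: total draws C(15,2) = 105; favorable C(2,2) = 1; P = 1/105; answer 1/105
Step 2: B1 = 1/105; threaded value p + q = 106; d = 19; remainder = value at the root: -4*(19)^3 - 5*(19)^2 - 8*(19)^1 - 9 = (-27436) + (-1805) + (-152) + (-9) = -29402; answer -29402
Step 3: B2 = -29402; r = -23; a(3) = 1*(20) + 2*(41) - 1*(-23) = 125; iterating: a(3)=125, a(4)=124, a(5)=354, a(6)=477, a(7)=1061, a(8)=1661; answer 1661

1661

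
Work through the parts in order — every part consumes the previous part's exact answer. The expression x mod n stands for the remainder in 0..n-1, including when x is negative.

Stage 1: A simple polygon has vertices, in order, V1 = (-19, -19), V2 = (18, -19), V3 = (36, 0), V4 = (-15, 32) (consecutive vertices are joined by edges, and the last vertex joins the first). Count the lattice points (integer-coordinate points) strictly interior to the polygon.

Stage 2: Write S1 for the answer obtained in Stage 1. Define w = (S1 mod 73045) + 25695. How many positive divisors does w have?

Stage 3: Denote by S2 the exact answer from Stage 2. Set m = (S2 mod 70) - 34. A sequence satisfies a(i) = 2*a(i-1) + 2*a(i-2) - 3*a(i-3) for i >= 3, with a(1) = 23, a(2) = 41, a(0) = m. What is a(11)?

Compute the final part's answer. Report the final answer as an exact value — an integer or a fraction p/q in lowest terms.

Stage 1: cross terms: (-19*-19 - 18*-19)=703, (18*0 - 36*-19)=684, (36*32 - -15*0)=1152, (-15*-19 - -19*32)=893; twice the area = |3432| = 3432; area = 1716; boundary points = 37 + 1 + 1 + 1 = 40; strictly interior points = area - boundary/2 + 1 = 1697; answer 1697
Stage 2: S1 = 1697; w = 27392; 27392 = 2^8 * 107; number of divisors = (8+1) * (1+1) = 18; answer 18
Stage 3: S2 = 18; m = -16; a(3) = 2*(41) + 2*(23) - 3*(-16) = 176; iterating: a(3)=176, a(4)=365, a(5)=959, a(6)=2120, a(7)=5063, a(8)=11489, a(9)=26744, a(10)=61277, a(11)=141575; answer 141575

141575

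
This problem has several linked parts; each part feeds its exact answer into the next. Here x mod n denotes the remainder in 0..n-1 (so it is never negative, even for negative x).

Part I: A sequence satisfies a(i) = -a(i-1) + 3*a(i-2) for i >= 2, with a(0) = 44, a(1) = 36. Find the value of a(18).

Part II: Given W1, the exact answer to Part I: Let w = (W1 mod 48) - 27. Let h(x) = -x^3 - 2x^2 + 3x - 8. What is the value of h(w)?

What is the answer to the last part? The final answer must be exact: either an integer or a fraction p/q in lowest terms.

Part I: a(2) = -1*(36) + 3*(44) = 96; iterating: a(2)=96, a(3)=12, a(4)=276, a(5)=-240, a(6)=1068, a(7)=-1788, a(8)=4992, a(9)=-10356, a(10)=25332, a(11)=-56400, a(12)=132396, a(13)=-301596, a(14)=698784, a(15)=-1603572, a(16)=3699924, a(17)=-8510640, a(18)=19610412; answer 19610412
Part II: W1 = 19610412; w = -15; -1*(-15)^3 - 2*(-15)^2 + 3*(-15)^1 - 8 = (3375) + (-450) + (-45) + (-8) = 2872; answer 2872

2872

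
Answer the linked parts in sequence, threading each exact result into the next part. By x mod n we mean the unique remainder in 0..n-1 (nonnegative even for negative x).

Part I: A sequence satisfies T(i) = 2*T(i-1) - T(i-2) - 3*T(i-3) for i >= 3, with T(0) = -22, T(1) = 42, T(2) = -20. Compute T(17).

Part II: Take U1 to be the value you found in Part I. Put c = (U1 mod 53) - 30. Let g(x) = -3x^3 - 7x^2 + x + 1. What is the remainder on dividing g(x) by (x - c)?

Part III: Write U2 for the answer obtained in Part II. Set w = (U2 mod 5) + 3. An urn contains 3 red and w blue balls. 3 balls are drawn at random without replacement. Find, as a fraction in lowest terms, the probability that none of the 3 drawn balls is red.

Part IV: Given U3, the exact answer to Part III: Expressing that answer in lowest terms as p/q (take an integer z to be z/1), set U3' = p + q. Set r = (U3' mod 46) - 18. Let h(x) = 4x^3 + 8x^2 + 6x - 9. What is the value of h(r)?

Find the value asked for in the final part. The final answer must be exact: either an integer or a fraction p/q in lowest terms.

Part I: T(3) = 2*(-20) - 1*(42) - 3*(-22) = -16; iterating: T(3)=-16, T(4)=-138, T(5)=-200, T(6)=-214, T(7)=186, T(8)=1186, T(9)=2828, T(10)=3912, T(11)=1438, T(12)=-9520, T(13)=-32214, T(14)=-59222, T(15)=-57670, T(16)=40524, T(17)=316384; answer 316384
Part II: U1 = 316384; c = -3; remainder = value at the root: -3*(-3)^3 - 7*(-3)^2 + 1*(-3)^1 + 1 = (81) + (-63) + (-3) + (1) = 16; answer 16
Part III: U2 = 16; w = 4; total draws C(7,3) = 35; favorable C(4,3) = 4; P = 4/35; answer 4/35
Part IV: U3 = 4/35; threaded value p + q = 39; r = 21; 4*(21)^3 + 8*(21)^2 + 6*(21)^1 - 9 = (37044) + (3528) + (126) + (-9) = 40689; answer 40689

40689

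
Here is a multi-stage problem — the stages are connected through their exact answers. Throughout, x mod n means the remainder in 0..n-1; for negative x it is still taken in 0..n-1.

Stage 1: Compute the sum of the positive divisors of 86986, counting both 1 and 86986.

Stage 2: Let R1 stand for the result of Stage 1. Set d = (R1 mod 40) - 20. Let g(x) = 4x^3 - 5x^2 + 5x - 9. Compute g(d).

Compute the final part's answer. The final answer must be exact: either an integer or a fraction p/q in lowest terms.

Stage 1: 86986 = 2 * 23 * 31 * 61; sigma = (1 + 2) * (1 + 23) * (1 + 31) * (1 + 61) = 3 * 24 * 32 * 62 = 142848; answer 142848
Stage 2: R1 = 142848; d = -12; 4*(-12)^3 - 5*(-12)^2 + 5*(-12)^1 - 9 = (-6912) + (-720) + (-60) + (-9) = -7701; answer -7701

-7701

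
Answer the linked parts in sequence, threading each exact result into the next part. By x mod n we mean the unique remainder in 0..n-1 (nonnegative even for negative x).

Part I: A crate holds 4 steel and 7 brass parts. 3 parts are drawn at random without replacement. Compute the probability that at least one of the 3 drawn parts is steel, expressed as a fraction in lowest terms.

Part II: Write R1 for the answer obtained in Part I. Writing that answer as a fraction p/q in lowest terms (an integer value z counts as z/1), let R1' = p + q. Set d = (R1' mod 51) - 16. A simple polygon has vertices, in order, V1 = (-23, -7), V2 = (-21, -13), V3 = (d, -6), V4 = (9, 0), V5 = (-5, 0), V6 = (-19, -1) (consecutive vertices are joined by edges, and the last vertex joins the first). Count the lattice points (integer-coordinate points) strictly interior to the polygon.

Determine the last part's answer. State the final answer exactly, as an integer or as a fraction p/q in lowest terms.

162

Part I: total draws C(11,3) = 165; complement C(7,3) = 35; favorable 165 - 35 = 130; P = 26/33; answer 26/33
Part II: R1 = 26/33; threaded value p + q = 59; d = -8; cross terms: (-23*-13 - -21*-7)=152, (-21*-6 - -8*-13)=22, (-8*0 - 9*-6)=54, (9*0 - -5*0)=0, (-5*-1 - -19*0)=5, (-19*-7 - -23*-1)=110; twice the area = |343| = 343; area = 343/2; boundary points = 2 + 1 + 1 + 14 + 1 + 2 = 21; strictly interior points = area - boundary/2 + 1 = 162; answer 162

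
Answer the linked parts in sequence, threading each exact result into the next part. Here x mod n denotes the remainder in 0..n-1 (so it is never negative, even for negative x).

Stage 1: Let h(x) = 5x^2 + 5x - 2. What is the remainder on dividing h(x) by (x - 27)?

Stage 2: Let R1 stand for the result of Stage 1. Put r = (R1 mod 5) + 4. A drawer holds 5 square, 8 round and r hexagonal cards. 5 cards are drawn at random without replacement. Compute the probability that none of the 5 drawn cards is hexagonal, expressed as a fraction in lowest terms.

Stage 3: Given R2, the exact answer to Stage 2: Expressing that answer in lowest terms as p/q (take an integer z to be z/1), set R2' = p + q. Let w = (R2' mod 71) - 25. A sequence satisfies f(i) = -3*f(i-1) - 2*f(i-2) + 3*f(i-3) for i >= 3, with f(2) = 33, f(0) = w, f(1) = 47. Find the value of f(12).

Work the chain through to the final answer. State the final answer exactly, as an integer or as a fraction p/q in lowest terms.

-119937

Stage 1: remainder = value at the root: 5*(27)^2 + 5*(27)^1 - 2 = (3645) + (135) + (-2) = 3778; answer 3778
Stage 2: R1 = 3778; r = 7; total draws C(20,5) = 15504; favorable C(13,5) = 1287; P = 429/5168; answer 429/5168
Stage 3: R2 = 429/5168; threaded value p + q = 5597; w = 34; f(3) = -3*(33) - 2*(47) + 3*(34) = -91; iterating: f(3)=-91, f(4)=348, f(5)=-763, f(6)=1320, f(7)=-1390, f(8)=-759, f(9)=9017, f(10)=-29703, f(11)=68798, f(12)=-119937; answer -119937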